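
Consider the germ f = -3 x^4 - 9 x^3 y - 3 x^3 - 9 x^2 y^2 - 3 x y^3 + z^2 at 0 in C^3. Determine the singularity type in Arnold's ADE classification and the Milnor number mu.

The Hessian of f at 0 has rank 1. Corank 2; j^3 = -3*x^3 is a perfect cube, so E-series; the 4-jet and mu = 7 give E_7.

Type E_7, Milnor number mu = 7.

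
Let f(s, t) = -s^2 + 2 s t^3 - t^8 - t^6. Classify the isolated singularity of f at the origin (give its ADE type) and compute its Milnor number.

Type A7, Milnor number mu = 7.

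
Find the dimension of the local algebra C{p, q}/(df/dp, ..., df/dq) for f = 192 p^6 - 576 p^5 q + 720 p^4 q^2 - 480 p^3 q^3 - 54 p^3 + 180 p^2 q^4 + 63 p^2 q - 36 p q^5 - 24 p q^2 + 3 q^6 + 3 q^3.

7

The Hessian of f at 0 has rank 0. Corank 2; j^3 = -3*(2*p - q)*(3*p - q)^2 has shape L^2 M (L != M), so D-series; mu = 7 gives D_7.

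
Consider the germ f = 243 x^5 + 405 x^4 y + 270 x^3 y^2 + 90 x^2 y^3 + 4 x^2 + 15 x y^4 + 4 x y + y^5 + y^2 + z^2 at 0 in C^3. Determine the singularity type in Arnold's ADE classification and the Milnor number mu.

Type A_{4}, Milnor number mu = 4.

The Hessian of f at 0 has rank 2. Corank 1: A-series; mu = 4 gives A_4.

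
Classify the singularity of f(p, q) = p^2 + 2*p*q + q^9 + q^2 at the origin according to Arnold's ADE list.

The Hessian of f at 0 has rank 1. Corank 1: A-series; mu = 8 gives A_8.

A_{8}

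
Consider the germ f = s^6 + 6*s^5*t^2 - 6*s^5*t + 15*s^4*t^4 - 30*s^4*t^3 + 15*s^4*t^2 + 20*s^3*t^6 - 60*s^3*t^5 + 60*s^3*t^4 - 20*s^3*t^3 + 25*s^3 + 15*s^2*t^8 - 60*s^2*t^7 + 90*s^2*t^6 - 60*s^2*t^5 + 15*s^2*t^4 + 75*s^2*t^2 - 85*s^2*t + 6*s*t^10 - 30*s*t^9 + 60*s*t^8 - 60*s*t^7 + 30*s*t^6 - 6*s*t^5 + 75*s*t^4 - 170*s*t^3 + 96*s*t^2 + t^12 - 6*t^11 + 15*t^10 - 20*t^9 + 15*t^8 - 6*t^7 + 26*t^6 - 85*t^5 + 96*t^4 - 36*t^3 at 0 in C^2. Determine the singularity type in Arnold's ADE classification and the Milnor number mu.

Type D_7, Milnor number mu = 7.

The Hessian of f at 0 is [[0, 0], [0, 0]] with rank 0, so corank 2. A Groebner basis of the Jacobian ideal J(f) in C{s,t} is {-s^2 + 11*s*t/5 + t^4 - t^3/5 - 6*t^2/5, s^3 + 108*s^2/25 - 1173063*s*t/125 - 1171983*t^3/125 + 1406898*t^2/125, s^2*t + 12*s^2/5 - 391417*s*t/150 - 390769*t^3/150 + 78197*t^2/25, s^2 + s*t^2 - 11*s*t/5 - t^3 + 6*t^2/5}; counting standard monomials gives mu = 7. Corank 2; j^3 = (s - t)*(5*s - 6*t)^2 has shape L^2 M (L != M), so D-series; mu = 7 gives D_7.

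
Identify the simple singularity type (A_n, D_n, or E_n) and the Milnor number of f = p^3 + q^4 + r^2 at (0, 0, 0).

The Hessian of f at 0 has rank 1. Corank 2; j^3 = p^3 is a perfect cube, so E-series; the 4-jet and mu = 6 give E_6.

Type E_{6}, Milnor number mu = 6.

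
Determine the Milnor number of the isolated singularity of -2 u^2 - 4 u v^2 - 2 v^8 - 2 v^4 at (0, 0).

7

The Hessian of f at 0 has rank 1. Corank 1: A-series; mu = 7 gives A_7.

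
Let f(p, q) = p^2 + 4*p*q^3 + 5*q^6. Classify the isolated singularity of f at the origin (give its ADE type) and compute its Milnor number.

Type A5, Milnor number mu = 5.

The Hessian of f at 0 has rank 1. Corank 1: A-series; mu = 5 gives A_5.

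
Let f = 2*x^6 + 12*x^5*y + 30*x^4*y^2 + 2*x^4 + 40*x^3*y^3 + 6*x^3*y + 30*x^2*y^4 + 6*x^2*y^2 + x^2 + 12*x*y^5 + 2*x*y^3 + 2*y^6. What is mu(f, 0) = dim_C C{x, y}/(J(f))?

5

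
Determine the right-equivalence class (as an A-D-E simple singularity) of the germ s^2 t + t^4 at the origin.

The Hessian of f at 0 has rank 0. Corank 2; j^3 = s^2*t has shape L^2 M (L != M), so D-series; mu = 5 gives D_5.

D_{5}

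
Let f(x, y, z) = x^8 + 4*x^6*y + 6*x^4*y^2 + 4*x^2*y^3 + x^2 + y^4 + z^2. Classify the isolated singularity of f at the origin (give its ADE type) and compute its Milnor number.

Type A_3, Milnor number mu = 3.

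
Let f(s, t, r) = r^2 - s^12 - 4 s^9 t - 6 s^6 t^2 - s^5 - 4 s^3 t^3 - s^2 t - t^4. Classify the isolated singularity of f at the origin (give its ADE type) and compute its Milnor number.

Type D5, Milnor number mu = 5.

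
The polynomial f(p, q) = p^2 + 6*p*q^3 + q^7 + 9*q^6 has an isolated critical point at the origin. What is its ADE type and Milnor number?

Type A_{6}, Milnor number mu = 6.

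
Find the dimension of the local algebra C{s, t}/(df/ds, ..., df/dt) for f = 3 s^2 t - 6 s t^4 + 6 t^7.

8

The Hessian of f at 0 has rank 0. Corank 2; j^3 = 3*s^2*t has shape L^2 M (L != M), so D-series; mu = 8 gives D_8.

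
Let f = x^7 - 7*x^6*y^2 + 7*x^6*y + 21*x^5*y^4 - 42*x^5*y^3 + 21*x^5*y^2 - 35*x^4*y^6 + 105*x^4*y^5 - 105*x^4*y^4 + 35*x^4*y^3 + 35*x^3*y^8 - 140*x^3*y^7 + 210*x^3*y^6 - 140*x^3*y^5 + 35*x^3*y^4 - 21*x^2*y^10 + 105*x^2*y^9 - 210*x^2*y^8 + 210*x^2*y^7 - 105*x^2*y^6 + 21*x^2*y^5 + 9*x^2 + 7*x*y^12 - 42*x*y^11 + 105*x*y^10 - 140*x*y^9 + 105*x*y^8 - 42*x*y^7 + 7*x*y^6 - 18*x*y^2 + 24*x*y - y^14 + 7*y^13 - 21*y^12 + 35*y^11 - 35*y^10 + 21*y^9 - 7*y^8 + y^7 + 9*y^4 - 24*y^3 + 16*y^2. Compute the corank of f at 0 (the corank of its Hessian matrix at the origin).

1

The Hessian at 0 is [[18, 24], [24, 32]] of rank 1; hence corank 1.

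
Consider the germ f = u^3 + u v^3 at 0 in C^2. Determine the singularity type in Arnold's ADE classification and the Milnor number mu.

The Hessian of f at 0 has rank 0. Corank 2; j^3 = u^3 is a perfect cube, so E-series; the 4-jet and mu = 7 give E_7.

Type E_7, Milnor number mu = 7.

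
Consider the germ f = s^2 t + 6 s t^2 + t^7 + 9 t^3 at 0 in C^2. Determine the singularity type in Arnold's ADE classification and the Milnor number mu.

Type D_8, Milnor number mu = 8.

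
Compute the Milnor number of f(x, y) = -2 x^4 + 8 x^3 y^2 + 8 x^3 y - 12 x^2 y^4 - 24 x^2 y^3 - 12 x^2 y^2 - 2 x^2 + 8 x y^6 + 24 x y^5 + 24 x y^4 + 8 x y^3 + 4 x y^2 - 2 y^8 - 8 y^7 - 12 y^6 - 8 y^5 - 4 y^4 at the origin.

3

The Hessian of f at 0 is [[-4, 0], [0, 0]] with rank 1, so corank 1. A Groebner basis of the Jacobian ideal J(f) in C{x,y} is {x^2, x*y, -x + y^2}; counting standard monomials gives mu = 3. Corank 1: A-series; mu = 3 gives A_3.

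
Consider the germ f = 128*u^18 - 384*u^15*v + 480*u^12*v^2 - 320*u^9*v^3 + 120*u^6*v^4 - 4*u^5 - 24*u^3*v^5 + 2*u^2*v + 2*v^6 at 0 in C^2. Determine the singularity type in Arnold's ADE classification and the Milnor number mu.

Type D_7, Milnor number mu = 7.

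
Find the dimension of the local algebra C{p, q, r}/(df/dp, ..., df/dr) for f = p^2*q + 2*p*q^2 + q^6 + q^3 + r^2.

The Hessian of f at 0 is [[0, 0, 0], [0, 0, 0], [0, 0, 2]] with rank 1, so corank 2. A Groebner basis of the Jacobian ideal J(f) in C{p,q,r} is {p^2/6 + q^5 - q^2/6, p^3 + q^3, p*q + q^2, r}; counting standard monomials gives mu = 7. Corank 2; j^3 = q*(p + q)^2 has shape L^2 M (L != M), so D-series; mu = 7 gives D_7.

7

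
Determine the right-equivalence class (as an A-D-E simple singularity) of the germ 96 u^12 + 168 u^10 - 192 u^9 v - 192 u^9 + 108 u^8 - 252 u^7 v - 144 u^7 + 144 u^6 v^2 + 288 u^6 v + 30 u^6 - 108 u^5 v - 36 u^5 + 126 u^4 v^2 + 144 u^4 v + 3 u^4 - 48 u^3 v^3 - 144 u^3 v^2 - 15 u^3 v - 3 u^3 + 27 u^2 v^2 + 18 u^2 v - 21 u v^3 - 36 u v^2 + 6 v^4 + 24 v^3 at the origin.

E7

The Hessian of f at 0 has rank 0. Corank 2; j^3 = -3*(u - 2*v)^3 is a perfect cube, so E-series; the 4-jet and mu = 7 give E_7.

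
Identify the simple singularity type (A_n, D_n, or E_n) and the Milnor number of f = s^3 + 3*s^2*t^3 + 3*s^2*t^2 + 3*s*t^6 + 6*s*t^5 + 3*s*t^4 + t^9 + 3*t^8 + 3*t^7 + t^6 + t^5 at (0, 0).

Type E_8, Milnor number mu = 8.

The Hessian of f at 0 has rank 0. Corank 2; j^3 = s^3 is a perfect cube, so E-series; the 5-jet and mu = 8 give E_8.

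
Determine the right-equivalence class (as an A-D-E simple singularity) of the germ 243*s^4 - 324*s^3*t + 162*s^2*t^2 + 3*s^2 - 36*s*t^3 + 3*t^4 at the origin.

The Hessian of f at 0 is [[6, 0], [0, 0]] with rank 1, so corank 1. A Groebner basis of the Jacobian ideal J(f) in C{s,t} is {t^3, s}; counting standard monomials gives mu = 3. Corank 1: A-series; mu = 3 gives A_3.

A_3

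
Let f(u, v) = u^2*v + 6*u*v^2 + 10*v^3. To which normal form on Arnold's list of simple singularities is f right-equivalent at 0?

The Hessian of f at 0 is [[0, 0], [0, 0]] with rank 0, so corank 2. A Groebner basis of the Jacobian ideal J(f) in C{u,v} is {v^3, u^2 - 6*v^2, u*v + 3*v^2}; counting standard monomials gives mu = 4. Corank 2; j^3 = v*(u^2 + 6*u*v + 10*v^2) splits into three distinct lines over C (the quadratic factor has nonzero discriminant), so D_4.

D_4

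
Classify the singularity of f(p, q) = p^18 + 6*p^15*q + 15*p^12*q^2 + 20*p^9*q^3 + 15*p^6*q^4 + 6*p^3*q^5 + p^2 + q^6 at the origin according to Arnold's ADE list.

The Hessian of f at 0 is [[2, 0], [0, 0]] with rank 1, so corank 1. A Groebner basis of the Jacobian ideal J(f) in C{p,q} is {q^5, p}; counting standard monomials gives mu = 5. Corank 1: A-series; mu = 5 gives A_5.

A_5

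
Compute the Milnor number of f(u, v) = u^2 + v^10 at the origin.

9

The Hessian of f at 0 is [[2, 0], [0, 0]] with rank 1, so corank 1. A Groebner basis of the Jacobian ideal J(f) in C{u,v} is {v^9, u}; counting standard monomials gives mu = 9. Corank 1: A-series; mu = 9 gives A_9.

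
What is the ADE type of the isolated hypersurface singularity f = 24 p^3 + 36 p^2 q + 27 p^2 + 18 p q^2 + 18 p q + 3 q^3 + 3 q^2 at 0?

A_{2}

The Hessian of f at 0 has rank 1. Corank 1: A-series; mu = 2 gives A_2.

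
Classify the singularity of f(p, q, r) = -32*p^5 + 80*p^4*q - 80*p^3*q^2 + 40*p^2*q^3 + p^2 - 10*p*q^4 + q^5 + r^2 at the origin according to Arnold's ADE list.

A4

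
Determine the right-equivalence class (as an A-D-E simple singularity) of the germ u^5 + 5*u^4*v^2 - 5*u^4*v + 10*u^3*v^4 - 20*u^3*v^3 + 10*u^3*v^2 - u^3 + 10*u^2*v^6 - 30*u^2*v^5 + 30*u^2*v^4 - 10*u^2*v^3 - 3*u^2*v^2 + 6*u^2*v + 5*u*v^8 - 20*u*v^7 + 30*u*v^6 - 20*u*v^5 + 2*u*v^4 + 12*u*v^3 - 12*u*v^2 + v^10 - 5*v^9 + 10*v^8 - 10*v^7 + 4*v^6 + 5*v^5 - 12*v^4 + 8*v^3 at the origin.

E8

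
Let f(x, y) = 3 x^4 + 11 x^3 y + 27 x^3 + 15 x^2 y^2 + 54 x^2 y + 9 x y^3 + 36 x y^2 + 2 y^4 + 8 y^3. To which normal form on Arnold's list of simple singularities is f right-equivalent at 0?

The Hessian of f at 0 has rank 0. Corank 2; j^3 = (3*x + 2*y)^3 is a perfect cube, so E-series; the 4-jet and mu = 7 give E_7.

E_{7}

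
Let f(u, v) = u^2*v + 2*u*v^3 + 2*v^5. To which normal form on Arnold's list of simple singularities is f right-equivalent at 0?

D6

The Hessian of f at 0 has rank 0. Corank 2; j^3 = u^2*v has shape L^2 M (L != M), so D-series; mu = 6 gives D_6.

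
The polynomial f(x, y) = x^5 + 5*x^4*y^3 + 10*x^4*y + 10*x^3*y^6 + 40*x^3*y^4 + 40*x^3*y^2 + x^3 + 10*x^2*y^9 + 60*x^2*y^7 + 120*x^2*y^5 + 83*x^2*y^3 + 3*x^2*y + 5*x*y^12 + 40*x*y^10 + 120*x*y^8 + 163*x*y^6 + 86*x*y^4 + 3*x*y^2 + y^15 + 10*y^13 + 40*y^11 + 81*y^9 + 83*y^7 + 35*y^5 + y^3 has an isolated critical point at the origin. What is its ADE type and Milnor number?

The Hessian of f at 0 is [[0, 0], [0, 0]] with rank 0, so corank 2. A Groebner basis of the Jacobian ideal J(f) in C{x,y} is {5*x^2/2 + x*y^3 + 5*x*y + 5*y^2/2, -2*x^2 - 4*x*y + y^4 - 2*y^2, x^3 - 3*x*y^2 - 2*y^3, x^2*y + 2*x*y^2 + y^3}; counting standard monomials gives mu = 8. Corank 2; j^3 = (x + y)^3 is a perfect cube, so E-series; the 5-jet and mu = 8 give E_8.

Type E_8, Milnor number mu = 8.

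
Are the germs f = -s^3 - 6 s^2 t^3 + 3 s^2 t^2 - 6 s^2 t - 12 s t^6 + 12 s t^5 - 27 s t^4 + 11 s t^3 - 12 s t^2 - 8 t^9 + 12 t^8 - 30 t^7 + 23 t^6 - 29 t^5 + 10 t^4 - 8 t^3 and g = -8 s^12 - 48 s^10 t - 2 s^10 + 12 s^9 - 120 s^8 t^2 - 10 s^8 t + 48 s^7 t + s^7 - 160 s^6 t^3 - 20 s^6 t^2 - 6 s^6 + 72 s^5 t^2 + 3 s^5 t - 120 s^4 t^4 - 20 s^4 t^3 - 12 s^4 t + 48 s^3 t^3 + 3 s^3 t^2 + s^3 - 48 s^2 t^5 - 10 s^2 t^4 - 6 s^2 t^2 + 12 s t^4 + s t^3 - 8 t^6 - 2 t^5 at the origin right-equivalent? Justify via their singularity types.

The Hessian of f at 0 has rank 0. Corank 2; j^3 = -(s + 2*t)^3 is a perfect cube, so E-series; the 4-jet and mu = 7 give E_7. The Hessian of g at 0 has rank 0. Corank 2; j^3 = s^3 is a perfect cube, so E-series; the 4-jet and mu = 7 give E_7. Both have type E_7, hence right-equivalent.

Yes.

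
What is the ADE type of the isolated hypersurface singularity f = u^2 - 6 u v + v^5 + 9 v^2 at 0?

A_{4}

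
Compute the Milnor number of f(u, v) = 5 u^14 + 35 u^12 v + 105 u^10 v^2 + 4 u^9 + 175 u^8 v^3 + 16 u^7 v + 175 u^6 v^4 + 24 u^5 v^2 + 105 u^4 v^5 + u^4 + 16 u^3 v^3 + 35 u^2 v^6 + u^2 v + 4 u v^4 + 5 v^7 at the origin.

8

The Hessian of f at 0 has rank 0. Corank 2; j^3 = u^2*v has shape L^2 M (L != M), so D-series; mu = 8 gives D_8.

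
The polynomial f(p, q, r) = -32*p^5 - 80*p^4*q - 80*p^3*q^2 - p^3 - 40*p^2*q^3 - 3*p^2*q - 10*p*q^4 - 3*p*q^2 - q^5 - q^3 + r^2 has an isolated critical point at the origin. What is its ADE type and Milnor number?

The Hessian of f at 0 is [[0, 0, 0], [0, 0, 0], [0, 0, 2]] with rank 1, so corank 2. A Groebner basis of the Jacobian ideal J(f) in C{p,q,r} is {q^5, p*q^3 + 7*q^4/8, p^2 + 2*p*q + q^2, r}; counting standard monomials gives mu = 8. Corank 2; j^3 = -(p + q)^3 is a perfect cube, so E-series; the 5-jet and mu = 8 give E_8.

Type E_{8}, Milnor number mu = 8.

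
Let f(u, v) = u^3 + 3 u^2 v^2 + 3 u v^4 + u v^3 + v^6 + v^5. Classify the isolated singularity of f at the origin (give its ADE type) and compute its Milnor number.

Type E7, Milnor number mu = 7.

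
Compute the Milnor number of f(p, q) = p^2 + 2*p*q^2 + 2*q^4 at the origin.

3

The Hessian of f at 0 has rank 1. Corank 1: A-series; mu = 3 gives A_3.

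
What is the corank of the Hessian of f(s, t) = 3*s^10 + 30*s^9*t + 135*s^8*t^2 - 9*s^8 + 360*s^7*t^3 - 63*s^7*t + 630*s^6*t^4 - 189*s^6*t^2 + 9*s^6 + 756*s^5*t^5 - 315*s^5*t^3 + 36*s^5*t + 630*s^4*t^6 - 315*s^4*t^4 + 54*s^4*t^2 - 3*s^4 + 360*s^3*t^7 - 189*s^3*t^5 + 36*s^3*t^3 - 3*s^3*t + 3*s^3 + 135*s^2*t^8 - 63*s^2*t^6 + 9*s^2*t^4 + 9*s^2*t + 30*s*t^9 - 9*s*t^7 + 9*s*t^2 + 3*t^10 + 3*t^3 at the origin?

2

Hessian at 0 has rank 0.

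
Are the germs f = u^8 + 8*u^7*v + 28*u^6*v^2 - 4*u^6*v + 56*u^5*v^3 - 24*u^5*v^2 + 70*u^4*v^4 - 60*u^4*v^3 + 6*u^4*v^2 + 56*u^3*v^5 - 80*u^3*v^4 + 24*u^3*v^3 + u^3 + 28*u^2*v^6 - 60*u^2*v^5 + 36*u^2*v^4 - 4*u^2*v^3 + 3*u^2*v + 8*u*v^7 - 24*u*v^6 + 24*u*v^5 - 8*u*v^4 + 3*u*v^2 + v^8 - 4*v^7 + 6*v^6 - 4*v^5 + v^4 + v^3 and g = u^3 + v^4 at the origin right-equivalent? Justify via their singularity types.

Yes.

The Hessian of f at 0 is [[0, 0], [0, 0]] with rank 0, so corank 2. A Groebner basis of the Jacobian ideal J(f) in C{u,v} is {v^3, u^2 + 2*u*v + v^2}; counting standard monomials gives mu = 6. Corank 2; j^3 = (u + v)^3 is a perfect cube, so E-series; the 4-jet and mu = 6 give E_6. The Hessian of g at 0 is [[0, 0], [0, 0]] with rank 0, so corank 2. A Groebner basis of the Jacobian ideal J(g) in C{u,v} is {v^3, u^2}; counting standard monomials gives mu = 6. Corank 2; j^3 = u^3 is a perfect cube, so E-series; the 4-jet and mu = 6 give E_6. Both have type E_6, hence right-equivalent.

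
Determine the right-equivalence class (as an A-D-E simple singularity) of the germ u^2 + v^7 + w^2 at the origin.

The Hessian of f at 0 is [[2, 0, 0], [0, 0, 0], [0, 0, 2]] with rank 2, so corank 1. A Groebner basis of the Jacobian ideal J(f) in C{u,v,w} is {v^6, u, w}; counting standard monomials gives mu = 6. Corank 1: A-series; mu = 6 gives A_6.

A_{6}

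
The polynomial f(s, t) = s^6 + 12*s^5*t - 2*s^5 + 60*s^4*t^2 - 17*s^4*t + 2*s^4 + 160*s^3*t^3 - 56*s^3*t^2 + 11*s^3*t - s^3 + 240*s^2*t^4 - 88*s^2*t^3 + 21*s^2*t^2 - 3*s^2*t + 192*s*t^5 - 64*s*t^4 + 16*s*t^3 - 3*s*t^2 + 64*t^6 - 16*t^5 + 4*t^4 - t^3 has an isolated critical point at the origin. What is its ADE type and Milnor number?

Type E_{7}, Milnor number mu = 7.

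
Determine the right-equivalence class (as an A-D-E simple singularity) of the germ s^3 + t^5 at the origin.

E8

The Hessian of f at 0 has rank 0. Corank 2; j^3 = s^3 is a perfect cube, so E-series; the 5-jet and mu = 8 give E_8.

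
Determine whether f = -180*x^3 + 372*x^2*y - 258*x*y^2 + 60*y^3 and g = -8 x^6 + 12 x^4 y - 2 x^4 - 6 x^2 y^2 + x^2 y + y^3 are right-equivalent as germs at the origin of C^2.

Yes.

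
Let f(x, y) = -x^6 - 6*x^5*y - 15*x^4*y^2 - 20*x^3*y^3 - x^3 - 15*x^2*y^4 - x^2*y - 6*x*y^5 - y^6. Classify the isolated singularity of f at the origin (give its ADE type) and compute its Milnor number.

Type D7, Milnor number mu = 7.

The Hessian of f at 0 has rank 0. Corank 2; j^3 = -x^2*(x + y) has shape L^2 M (L != M), so D-series; mu = 7 gives D_7.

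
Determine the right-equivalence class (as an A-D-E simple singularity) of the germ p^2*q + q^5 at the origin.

D_{6}

The Hessian of f at 0 is [[0, 0], [0, 0]] with rank 0, so corank 2. A Groebner basis of the Jacobian ideal J(f) in C{p,q} is {p^2/5 + q^4, p^3, p*q}; counting standard monomials gives mu = 6. Corank 2; j^3 = p^2*q has shape L^2 M (L != M), so D-series; mu = 6 gives D_6.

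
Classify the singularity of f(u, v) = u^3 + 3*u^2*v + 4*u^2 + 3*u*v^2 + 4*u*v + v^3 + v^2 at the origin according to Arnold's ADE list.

A_{2}

The Hessian of f at 0 has rank 1. Corank 1: A-series; mu = 2 gives A_2.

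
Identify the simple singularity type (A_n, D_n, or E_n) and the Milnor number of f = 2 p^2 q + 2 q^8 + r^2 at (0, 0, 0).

Type D_{9}, Milnor number mu = 9.

The Hessian of f at 0 is [[0, 0, 0], [0, 0, 0], [0, 0, 2]] with rank 1, so corank 2. A Groebner basis of the Jacobian ideal J(f) in C{p,q,r} is {p^2/8 + q^7, p^3, p*q, r}; counting standard monomials gives mu = 9. Corank 2; j^3 = 2*p^2*q has shape L^2 M (L != M), so D-series; mu = 9 gives D_9.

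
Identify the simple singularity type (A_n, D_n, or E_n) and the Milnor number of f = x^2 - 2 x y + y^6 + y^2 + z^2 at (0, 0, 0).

The Hessian of f at 0 has rank 2. Corank 1: A-series; mu = 5 gives A_5.

Type A5, Milnor number mu = 5.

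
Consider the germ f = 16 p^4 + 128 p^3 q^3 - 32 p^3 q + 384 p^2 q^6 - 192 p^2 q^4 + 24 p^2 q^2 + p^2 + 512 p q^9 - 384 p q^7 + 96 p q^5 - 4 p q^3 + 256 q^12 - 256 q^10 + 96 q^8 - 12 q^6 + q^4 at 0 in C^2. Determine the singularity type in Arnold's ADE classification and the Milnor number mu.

The Hessian of f at 0 has rank 1. Corank 1: A-series; mu = 3 gives A_3.

Type A3, Milnor number mu = 3.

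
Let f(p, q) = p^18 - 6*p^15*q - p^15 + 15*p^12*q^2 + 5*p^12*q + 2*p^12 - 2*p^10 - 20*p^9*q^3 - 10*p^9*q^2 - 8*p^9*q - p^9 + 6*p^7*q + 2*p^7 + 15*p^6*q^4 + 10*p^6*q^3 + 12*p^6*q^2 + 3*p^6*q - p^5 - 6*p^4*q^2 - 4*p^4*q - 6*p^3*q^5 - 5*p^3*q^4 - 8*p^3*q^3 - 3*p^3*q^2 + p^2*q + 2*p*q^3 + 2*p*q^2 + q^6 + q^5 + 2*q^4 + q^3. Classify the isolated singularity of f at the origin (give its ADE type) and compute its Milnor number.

Type D_7, Milnor number mu = 7.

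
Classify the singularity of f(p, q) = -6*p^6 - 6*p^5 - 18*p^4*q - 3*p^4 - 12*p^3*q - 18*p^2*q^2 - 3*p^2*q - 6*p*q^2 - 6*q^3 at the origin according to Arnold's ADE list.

The Hessian of f at 0 has rank 0. Corank 2; j^3 = -3*q*(p^2 + 2*p*q + 2*q^2) splits into three distinct lines over C (the quadratic factor has nonzero discriminant), so D_4.

D_4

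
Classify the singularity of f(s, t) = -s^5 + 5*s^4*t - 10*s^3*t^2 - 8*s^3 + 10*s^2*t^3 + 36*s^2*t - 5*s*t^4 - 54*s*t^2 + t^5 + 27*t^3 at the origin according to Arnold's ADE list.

E8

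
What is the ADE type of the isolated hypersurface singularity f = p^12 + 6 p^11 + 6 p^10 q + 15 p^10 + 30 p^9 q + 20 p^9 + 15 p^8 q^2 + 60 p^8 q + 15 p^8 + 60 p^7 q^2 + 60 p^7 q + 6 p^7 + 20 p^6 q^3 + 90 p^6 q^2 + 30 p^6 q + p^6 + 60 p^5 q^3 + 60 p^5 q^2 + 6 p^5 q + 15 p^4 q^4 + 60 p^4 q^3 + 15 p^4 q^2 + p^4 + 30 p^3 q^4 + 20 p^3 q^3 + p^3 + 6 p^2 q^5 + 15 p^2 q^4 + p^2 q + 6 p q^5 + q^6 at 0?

The Hessian of f at 0 has rank 0. Corank 2; j^3 = p^2*(p + q) has shape L^2 M (L != M), so D-series; mu = 7 gives D_7.

D7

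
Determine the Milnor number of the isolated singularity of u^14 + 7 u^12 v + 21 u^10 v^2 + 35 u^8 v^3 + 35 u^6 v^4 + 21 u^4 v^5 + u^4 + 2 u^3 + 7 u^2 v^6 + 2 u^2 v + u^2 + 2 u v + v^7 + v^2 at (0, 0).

6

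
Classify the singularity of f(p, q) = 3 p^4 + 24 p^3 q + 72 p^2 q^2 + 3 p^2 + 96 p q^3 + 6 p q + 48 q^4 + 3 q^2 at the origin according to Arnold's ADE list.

A3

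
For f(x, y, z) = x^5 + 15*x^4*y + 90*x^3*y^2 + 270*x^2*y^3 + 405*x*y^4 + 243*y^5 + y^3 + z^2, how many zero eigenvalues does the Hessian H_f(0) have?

Hessian at 0 has rank 1.

2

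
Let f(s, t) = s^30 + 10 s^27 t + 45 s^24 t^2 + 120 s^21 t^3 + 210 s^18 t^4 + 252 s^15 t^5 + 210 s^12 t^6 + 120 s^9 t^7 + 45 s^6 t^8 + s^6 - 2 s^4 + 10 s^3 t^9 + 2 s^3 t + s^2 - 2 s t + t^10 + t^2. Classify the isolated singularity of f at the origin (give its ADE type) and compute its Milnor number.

The Hessian of f at 0 has rank 1. Corank 1: A-series; mu = 9 gives A_9.

Type A_9, Milnor number mu = 9.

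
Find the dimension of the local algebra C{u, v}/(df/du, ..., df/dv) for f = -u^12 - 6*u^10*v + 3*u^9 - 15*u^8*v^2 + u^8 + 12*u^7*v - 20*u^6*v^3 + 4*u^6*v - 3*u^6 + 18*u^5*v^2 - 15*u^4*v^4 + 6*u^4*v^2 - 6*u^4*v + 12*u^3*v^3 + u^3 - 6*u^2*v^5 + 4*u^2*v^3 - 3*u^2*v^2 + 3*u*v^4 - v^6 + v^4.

6

The Hessian of f at 0 is [[0, 0], [0, 0]] with rank 0, so corank 2. A Groebner basis of the Jacobian ideal J(f) in C{u,v} is {u^3, u^2*v, -u^2/2 + u*v^2, v^3}; counting standard monomials gives mu = 6. Corank 2; j^3 = u^3 is a perfect cube, so E-series; the 4-jet and mu = 6 give E_6.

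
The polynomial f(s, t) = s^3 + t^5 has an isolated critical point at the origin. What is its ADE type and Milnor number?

Type E8, Milnor number mu = 8.

The Hessian of f at 0 has rank 0. Corank 2; j^3 = s^3 is a perfect cube, so E-series; the 5-jet and mu = 8 give E_8.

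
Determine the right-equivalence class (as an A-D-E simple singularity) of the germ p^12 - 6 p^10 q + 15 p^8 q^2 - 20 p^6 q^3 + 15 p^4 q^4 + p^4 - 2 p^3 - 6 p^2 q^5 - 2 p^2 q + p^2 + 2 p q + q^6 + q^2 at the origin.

A5

The Hessian of f at 0 has rank 1. Corank 1: A-series; mu = 5 gives A_5.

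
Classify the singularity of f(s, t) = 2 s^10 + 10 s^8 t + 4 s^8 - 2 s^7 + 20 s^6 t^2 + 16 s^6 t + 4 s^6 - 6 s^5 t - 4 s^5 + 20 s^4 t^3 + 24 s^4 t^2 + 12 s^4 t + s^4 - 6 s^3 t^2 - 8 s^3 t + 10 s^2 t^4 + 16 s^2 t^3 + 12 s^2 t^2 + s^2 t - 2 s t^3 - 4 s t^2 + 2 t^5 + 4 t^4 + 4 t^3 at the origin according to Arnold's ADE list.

D6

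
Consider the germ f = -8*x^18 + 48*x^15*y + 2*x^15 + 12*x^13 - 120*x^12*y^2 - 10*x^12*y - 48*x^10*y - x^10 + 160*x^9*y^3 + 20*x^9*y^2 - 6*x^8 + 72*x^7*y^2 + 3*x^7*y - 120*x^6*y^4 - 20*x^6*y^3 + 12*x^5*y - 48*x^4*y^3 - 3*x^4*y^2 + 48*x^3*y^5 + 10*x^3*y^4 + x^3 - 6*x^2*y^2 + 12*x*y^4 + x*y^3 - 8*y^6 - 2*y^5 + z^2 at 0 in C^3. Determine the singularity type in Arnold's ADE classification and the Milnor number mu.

Type E_7, Milnor number mu = 7.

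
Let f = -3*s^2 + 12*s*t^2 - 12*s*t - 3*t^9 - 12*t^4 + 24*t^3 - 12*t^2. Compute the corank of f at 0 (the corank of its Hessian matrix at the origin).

The Hessian at 0 is [[-6, -12], [-12, -24]] of rank 1; hence corank 1.

1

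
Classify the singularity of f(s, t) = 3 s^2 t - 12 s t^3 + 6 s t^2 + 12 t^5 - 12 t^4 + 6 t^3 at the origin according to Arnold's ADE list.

D_{4}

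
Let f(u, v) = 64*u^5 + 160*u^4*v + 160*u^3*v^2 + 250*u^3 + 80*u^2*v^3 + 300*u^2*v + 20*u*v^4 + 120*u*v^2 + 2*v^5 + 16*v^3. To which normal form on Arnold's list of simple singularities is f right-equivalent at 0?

E_8

The Hessian of f at 0 is [[0, 0], [0, 0]] with rank 0, so corank 2. A Groebner basis of the Jacobian ideal J(f) in C{u,v} is {v^5, u*v^3 + 17*v^4/40, u^2 + 4*u*v/5 + 4*v^2/25}; counting standard monomials gives mu = 8. Corank 2; j^3 = 2*(5*u + 2*v)^3 is a perfect cube, so E-series; the 5-jet and mu = 8 give E_8.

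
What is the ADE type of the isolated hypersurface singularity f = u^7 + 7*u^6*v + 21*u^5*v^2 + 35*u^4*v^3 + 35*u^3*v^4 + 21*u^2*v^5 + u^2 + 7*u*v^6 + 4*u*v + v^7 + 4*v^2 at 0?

A_6

The Hessian of f at 0 has rank 1. Corank 1: A-series; mu = 6 gives A_6.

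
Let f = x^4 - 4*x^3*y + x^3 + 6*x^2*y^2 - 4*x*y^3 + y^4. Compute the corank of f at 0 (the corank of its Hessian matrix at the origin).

Hessian at 0 has rank 0.

2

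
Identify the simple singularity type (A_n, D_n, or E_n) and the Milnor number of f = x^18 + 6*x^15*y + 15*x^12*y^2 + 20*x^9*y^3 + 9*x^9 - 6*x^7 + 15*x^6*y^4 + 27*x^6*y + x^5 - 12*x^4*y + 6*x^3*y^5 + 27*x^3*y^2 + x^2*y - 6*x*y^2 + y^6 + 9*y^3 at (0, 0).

Type D_{7}, Milnor number mu = 7.

The Hessian of f at 0 has rank 0. Corank 2; j^3 = y*(x - 3*y)^2 has shape L^2 M (L != M), so D-series; mu = 7 gives D_7.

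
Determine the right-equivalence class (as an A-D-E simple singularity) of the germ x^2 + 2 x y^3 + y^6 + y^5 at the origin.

A_{4}

The Hessian of f at 0 has rank 1. Corank 1: A-series; mu = 4 gives A_4.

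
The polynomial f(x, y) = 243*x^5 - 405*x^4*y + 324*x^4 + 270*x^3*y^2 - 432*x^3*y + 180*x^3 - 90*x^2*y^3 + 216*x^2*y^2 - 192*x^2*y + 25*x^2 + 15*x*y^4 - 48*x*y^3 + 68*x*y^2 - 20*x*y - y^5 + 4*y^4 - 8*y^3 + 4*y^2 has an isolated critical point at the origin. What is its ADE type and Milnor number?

Type A4, Milnor number mu = 4.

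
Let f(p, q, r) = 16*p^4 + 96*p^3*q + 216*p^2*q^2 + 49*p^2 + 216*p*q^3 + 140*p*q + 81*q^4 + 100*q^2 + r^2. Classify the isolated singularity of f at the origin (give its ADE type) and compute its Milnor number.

Type A_{3}, Milnor number mu = 3.

The Hessian of f at 0 is [[98, 140, 0], [140, 200, 0], [0, 0, 2]] with rank 2, so corank 1. A Groebner basis of the Jacobian ideal J(f) in C{p,q,r} is {q^3, p + 10*q/7, r}; counting standard monomials gives mu = 3. Corank 1: A-series; mu = 3 gives A_3.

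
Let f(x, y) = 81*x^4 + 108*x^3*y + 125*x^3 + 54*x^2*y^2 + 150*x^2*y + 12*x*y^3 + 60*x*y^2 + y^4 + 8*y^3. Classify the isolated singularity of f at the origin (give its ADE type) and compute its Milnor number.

Type E_6, Milnor number mu = 6.

The Hessian of f at 0 is [[0, 0], [0, 0]] with rank 0, so corank 2. A Groebner basis of the Jacobian ideal J(f) in C{x,y} is {y^4, x*y^2 + 17*y^3/45, x^2 + 4*x*y/5 + 4*y^2/25}; counting standard monomials gives mu = 6. Corank 2; j^3 = (5*x + 2*y)^3 is a perfect cube, so E-series; the 4-jet and mu = 6 give E_6.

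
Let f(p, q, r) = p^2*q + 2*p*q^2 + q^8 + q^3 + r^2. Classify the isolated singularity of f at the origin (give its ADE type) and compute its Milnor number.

Type D_{9}, Milnor number mu = 9.

The Hessian of f at 0 is [[0, 0, 0], [0, 0, 0], [0, 0, 2]] with rank 1, so corank 2. A Groebner basis of the Jacobian ideal J(f) in C{p,q,r} is {p^2/8 + q^7 - q^2/8, p^3 + q^3, p*q + q^2, r}; counting standard monomials gives mu = 9. Corank 2; j^3 = q*(p + q)^2 has shape L^2 M (L != M), so D-series; mu = 9 gives D_9.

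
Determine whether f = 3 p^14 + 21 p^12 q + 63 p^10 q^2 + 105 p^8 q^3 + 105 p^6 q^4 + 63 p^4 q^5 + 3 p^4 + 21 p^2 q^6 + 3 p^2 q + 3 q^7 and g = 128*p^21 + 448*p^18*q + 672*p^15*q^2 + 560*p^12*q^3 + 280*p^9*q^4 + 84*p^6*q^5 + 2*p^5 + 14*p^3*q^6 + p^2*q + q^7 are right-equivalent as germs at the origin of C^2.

The Hessian of f at 0 is [[0, 0], [0, 0]] with rank 0, so corank 2. A Groebner basis of the Jacobian ideal J(f) in C{p,q} is {p^2/7 + q^6, p^3, p*q}; counting standard monomials gives mu = 8. Corank 2; j^3 = 3*p^2*q has shape L^2 M (L != M), so D-series; mu = 8 gives D_8. The Hessian of g at 0 is [[0, 0], [0, 0]] with rank 0, so corank 2. A Groebner basis of the Jacobian ideal J(g) in C{p,q} is {p^2/7 + q^6, p^3, p*q}; counting standard monomials gives mu = 8. Corank 2; j^3 = p^2*q has shape L^2 M (L != M), so D-series; mu = 8 gives D_8. Both have type D_8, hence right-equivalent.

Yes.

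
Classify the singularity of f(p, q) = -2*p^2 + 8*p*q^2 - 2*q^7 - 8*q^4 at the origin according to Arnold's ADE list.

The Hessian of f at 0 is [[-4, 0], [0, 0]] with rank 1, so corank 1. A Groebner basis of the Jacobian ideal J(f) in C{p,q} is {p^3, -p/2 + q^2}; counting standard monomials gives mu = 6. Corank 1: A-series; mu = 6 gives A_6.

A_6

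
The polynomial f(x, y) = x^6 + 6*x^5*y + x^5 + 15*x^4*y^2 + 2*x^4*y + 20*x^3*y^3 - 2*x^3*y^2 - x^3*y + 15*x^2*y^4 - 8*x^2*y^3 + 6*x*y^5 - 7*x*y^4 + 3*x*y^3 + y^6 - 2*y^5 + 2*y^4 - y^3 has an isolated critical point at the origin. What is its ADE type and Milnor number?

The Hessian of f at 0 is [[0, 0], [0, 0]] with rank 0, so corank 2. A Groebner basis of the Jacobian ideal J(f) in C{x,y} is {x^3 - 3*x*y^2 + 3*y^2, x^2*y + 5*x*y^2, y^3}; counting standard monomials gives mu = 7. Corank 2; j^3 = -y^3 is a perfect cube, so E-series; the 4-jet and mu = 7 give E_7.

Type E7, Milnor number mu = 7.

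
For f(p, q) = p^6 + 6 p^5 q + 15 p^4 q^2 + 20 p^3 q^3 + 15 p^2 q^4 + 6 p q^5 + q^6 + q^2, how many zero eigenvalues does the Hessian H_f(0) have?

1

Hessian at 0 has rank 1.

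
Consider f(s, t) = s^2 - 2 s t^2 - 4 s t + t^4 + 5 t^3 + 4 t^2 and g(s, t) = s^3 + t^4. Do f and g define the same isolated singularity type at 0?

No.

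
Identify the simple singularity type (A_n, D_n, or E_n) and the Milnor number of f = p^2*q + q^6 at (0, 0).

Type D_7, Milnor number mu = 7.

The Hessian of f at 0 is [[0, 0], [0, 0]] with rank 0, so corank 2. A Groebner basis of the Jacobian ideal J(f) in C{p,q} is {p^2/6 + q^5, p^3, p*q}; counting standard monomials gives mu = 7. Corank 2; j^3 = p^2*q has shape L^2 M (L != M), so D-series; mu = 7 gives D_7.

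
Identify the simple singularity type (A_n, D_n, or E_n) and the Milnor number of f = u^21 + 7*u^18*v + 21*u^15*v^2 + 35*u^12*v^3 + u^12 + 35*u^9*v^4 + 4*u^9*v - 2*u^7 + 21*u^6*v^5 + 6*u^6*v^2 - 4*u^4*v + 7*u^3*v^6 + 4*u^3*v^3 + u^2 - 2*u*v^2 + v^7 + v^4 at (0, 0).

The Hessian of f at 0 has rank 1. Corank 1: A-series; mu = 6 gives A_6.

Type A6, Milnor number mu = 6.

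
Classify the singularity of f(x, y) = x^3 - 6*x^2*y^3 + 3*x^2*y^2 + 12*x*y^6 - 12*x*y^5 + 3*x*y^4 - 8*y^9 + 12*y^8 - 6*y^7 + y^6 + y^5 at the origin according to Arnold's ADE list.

The Hessian of f at 0 has rank 0. Corank 2; j^3 = x^3 is a perfect cube, so E-series; the 5-jet and mu = 8 give E_8.

E_{8}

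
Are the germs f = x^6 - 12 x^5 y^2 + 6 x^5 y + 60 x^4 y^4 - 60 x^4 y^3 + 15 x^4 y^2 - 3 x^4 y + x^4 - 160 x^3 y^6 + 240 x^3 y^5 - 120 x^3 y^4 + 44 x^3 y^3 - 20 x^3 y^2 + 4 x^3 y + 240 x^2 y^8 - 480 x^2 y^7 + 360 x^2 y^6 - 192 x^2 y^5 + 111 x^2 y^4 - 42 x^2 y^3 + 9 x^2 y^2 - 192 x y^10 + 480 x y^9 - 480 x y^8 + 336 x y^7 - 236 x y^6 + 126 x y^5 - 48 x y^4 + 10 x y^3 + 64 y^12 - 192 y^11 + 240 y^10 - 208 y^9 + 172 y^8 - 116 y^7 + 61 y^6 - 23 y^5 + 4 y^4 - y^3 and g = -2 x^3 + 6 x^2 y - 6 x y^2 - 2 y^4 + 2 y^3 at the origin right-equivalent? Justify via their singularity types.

Yes.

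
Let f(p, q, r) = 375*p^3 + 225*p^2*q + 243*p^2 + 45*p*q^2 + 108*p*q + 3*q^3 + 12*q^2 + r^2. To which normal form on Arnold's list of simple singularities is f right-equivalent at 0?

A_2

The Hessian of f at 0 is [[486, 108, 0], [108, 24, 0], [0, 0, 2]] with rank 2, so corank 1. A Groebner basis of the Jacobian ideal J(f) in C{p,q,r} is {q^2, p + 2*q/9, r}; counting standard monomials gives mu = 2. Corank 1: A-series; mu = 2 gives A_2.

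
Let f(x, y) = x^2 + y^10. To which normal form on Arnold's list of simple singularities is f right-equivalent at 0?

A9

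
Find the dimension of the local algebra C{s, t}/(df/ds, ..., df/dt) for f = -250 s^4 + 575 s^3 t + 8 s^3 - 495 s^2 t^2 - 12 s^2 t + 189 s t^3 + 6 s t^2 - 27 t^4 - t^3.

The Hessian of f at 0 has rank 0. Corank 2; j^3 = (2*s - t)^3 is a perfect cube, so E-series; the 4-jet and mu = 7 give E_7.

7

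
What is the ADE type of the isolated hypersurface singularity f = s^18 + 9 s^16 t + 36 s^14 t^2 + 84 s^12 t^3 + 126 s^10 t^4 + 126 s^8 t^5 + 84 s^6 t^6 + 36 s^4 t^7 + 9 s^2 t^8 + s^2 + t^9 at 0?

A8

The Hessian of f at 0 is [[2, 0], [0, 0]] with rank 1, so corank 1. A Groebner basis of the Jacobian ideal J(f) in C{s,t} is {t^8, s}; counting standard monomials gives mu = 8. Corank 1: A-series; mu = 8 gives A_8.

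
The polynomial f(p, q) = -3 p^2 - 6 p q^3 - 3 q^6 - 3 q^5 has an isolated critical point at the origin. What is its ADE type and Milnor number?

Type A_{4}, Milnor number mu = 4.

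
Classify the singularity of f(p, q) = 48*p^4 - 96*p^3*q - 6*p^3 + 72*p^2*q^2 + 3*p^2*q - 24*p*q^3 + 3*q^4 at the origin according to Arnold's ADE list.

D_{5}

The Hessian of f at 0 is [[0, 0], [0, 0]] with rank 0, so corank 2. A Groebner basis of the Jacobian ideal J(f) in C{p,q} is {p*q^2, p*q/8 + q^3, p^2 - p*q/2}; counting standard monomials gives mu = 5. Corank 2; j^3 = -3*p^2*(2*p - q) has shape L^2 M (L != M), so D-series; mu = 5 gives D_5.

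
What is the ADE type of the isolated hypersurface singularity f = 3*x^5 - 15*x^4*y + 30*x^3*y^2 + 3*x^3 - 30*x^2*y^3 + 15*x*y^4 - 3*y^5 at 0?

The Hessian of f at 0 is [[0, 0], [0, 0]] with rank 0, so corank 2. A Groebner basis of the Jacobian ideal J(f) in C{x,y} is {y^5, x*y^3 - y^4/4, x^2}; counting standard monomials gives mu = 8. Corank 2; j^3 = 3*x^3 is a perfect cube, so E-series; the 5-jet and mu = 8 give E_8.

E8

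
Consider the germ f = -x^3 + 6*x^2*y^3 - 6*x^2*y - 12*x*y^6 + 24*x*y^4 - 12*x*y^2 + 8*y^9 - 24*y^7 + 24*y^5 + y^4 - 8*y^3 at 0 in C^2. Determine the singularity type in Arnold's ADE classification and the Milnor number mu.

The Hessian of f at 0 has rank 0. Corank 2; j^3 = -(x + 2*y)^3 is a perfect cube, so E-series; the 4-jet and mu = 6 give E_6.

Type E6, Milnor number mu = 6.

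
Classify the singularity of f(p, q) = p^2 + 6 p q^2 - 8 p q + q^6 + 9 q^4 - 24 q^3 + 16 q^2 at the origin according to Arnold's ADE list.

The Hessian of f at 0 has rank 1. Corank 1: A-series; mu = 5 gives A_5.

A5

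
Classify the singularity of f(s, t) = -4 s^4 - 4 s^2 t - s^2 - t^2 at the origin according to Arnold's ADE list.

A_1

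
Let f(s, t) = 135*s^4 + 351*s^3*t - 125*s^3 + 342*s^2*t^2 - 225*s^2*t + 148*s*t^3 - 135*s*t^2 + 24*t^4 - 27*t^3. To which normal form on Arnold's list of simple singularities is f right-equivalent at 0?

The Hessian of f at 0 has rank 0. Corank 2; j^3 = -(5*s + 3*t)^3 is a perfect cube, so E-series; the 4-jet and mu = 7 give E_7.

E_{7}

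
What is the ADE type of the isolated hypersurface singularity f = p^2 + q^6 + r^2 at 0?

The Hessian of f at 0 is [[2, 0, 0], [0, 0, 0], [0, 0, 2]] with rank 2, so corank 1. A Groebner basis of the Jacobian ideal J(f) in C{p,q,r} is {q^5, p, r}; counting standard monomials gives mu = 5. Corank 1: A-series; mu = 5 gives A_5.

A_{5}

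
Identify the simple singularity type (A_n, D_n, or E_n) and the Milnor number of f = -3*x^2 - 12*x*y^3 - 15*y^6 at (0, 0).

Type A5, Milnor number mu = 5.

The Hessian of f at 0 has rank 1. Corank 1: A-series; mu = 5 gives A_5.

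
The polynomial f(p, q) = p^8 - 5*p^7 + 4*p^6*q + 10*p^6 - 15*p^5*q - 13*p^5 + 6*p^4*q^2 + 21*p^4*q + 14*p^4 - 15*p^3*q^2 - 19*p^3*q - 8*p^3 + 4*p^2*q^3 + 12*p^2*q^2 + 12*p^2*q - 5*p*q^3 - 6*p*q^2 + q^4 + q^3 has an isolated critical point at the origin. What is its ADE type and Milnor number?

The Hessian of f at 0 has rank 0. Corank 2; j^3 = -(2*p - q)^3 is a perfect cube, so E-series; the 4-jet and mu = 7 give E_7.

Type E_{7}, Milnor number mu = 7.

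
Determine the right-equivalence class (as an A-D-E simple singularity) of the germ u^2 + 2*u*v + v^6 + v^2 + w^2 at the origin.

The Hessian of f at 0 has rank 2. Corank 1: A-series; mu = 5 gives A_5.

A_5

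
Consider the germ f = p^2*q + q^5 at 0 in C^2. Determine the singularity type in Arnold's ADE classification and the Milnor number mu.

The Hessian of f at 0 has rank 0. Corank 2; j^3 = p^2*q has shape L^2 M (L != M), so D-series; mu = 6 gives D_6.

Type D6, Milnor number mu = 6.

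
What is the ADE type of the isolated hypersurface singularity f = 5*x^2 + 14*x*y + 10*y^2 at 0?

A_1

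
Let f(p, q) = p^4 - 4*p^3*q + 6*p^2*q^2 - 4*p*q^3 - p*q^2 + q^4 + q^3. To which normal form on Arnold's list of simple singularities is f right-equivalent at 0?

D_5

The Hessian of f at 0 is [[0, 0], [0, 0]] with rank 0, so corank 2. A Groebner basis of the Jacobian ideal J(f) in C{p,q} is {p^3 - q^2/4, q^3, p*q - q^2}; counting standard monomials gives mu = 5. Corank 2; j^3 = -q^2*(p - q) has shape L^2 M (L != M), so D-series; mu = 5 gives D_5.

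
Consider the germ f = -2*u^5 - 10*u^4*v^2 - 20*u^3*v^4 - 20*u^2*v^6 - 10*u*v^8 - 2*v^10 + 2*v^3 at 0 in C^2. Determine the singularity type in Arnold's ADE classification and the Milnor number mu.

The Hessian of f at 0 has rank 0. Corank 2; j^3 = 2*v^3 is a perfect cube, so E-series; the 5-jet and mu = 8 give E_8.

Type E8, Milnor number mu = 8.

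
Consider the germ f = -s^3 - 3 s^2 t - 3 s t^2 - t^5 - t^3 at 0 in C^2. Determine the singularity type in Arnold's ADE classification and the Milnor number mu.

The Hessian of f at 0 is [[0, 0], [0, 0]] with rank 0, so corank 2. A Groebner basis of the Jacobian ideal J(f) in C{s,t} is {t^4, s^2 + 2*s*t + t^2}; counting standard monomials gives mu = 8. Corank 2; j^3 = -(s + t)^3 is a perfect cube, so E-series; the 5-jet and mu = 8 give E_8.

Type E_8, Milnor number mu = 8.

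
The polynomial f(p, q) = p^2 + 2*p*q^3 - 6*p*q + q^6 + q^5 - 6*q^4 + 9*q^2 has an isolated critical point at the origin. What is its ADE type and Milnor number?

Type A_4, Milnor number mu = 4.

The Hessian of f at 0 is [[2, -6], [-6, 18]] with rank 1, so corank 1. A Groebner basis of the Jacobian ideal J(f) in C{p,q} is {p + q^3 - 3*q, p^2 - 9*q^2, p*q - 3*q^2}; counting standard monomials gives mu = 4. Corank 1: A-series; mu = 4 gives A_4.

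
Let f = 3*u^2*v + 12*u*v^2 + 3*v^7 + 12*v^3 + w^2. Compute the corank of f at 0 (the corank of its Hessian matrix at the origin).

2

The Hessian at 0 is [[0, 0, 0], [0, 0, 0], [0, 0, 2]] of rank 1; hence corank 2.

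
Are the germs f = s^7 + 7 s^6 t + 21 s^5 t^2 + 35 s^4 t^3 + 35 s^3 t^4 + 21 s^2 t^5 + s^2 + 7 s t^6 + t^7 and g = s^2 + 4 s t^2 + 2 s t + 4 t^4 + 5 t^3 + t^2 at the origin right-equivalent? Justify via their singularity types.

No.

The Hessian of f at 0 has rank 1. Corank 1: A-series; mu = 6 gives A_6. The Hessian of g at 0 has rank 1. Corank 1: A-series; mu = 2 gives A_2. f is A_6 but g is A_2, hence not right-equivalent.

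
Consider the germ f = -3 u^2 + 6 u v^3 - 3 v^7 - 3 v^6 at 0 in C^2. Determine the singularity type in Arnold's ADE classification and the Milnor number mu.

Type A6, Milnor number mu = 6.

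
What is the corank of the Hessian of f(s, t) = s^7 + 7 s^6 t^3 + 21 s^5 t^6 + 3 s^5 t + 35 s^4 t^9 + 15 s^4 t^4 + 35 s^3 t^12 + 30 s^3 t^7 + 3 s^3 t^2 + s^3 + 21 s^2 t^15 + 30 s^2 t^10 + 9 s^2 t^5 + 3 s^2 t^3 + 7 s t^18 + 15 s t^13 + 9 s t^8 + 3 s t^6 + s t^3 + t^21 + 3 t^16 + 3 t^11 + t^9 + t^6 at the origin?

2

Hessian at 0 has rank 0.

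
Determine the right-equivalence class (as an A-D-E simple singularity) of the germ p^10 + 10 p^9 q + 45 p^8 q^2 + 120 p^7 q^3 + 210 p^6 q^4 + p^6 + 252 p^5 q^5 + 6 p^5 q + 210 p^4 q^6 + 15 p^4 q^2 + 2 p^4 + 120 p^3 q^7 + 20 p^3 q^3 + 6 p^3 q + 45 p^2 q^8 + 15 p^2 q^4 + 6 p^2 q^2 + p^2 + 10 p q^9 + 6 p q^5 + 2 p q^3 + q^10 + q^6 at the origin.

A9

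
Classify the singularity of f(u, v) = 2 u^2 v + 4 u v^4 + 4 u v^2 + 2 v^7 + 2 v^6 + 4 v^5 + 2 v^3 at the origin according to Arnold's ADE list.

D7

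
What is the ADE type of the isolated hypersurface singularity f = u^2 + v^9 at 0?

The Hessian of f at 0 has rank 1. Corank 1: A-series; mu = 8 gives A_8.

A_8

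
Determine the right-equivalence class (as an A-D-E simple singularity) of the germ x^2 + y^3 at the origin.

The Hessian of f at 0 has rank 1. Corank 1: A-series; mu = 2 gives A_2.

A2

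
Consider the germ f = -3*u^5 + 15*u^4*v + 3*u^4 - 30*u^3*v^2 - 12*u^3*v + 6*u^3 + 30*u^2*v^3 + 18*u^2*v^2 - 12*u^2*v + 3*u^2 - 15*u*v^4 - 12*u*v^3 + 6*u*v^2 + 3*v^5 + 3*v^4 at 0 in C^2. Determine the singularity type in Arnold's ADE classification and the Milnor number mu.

Type A4, Milnor number mu = 4.

The Hessian of f at 0 has rank 1. Corank 1: A-series; mu = 4 gives A_4.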